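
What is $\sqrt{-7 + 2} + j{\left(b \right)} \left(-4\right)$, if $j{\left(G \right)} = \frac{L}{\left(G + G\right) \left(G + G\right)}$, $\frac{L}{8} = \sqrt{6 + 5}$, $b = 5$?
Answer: $- \frac{8 \sqrt{11}}{25} + i \sqrt{5} \approx -1.0613 + 2.2361 i$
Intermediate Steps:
$L = 8 \sqrt{11}$ ($L = 8 \sqrt{6 + 5} = 8 \sqrt{11} \approx 26.533$)
$j{\left(G \right)} = \frac{2 \sqrt{11}}{G^{2}}$ ($j{\left(G \right)} = \frac{8 \sqrt{11}}{\left(G + G\right) \left(G + G\right)} = \frac{8 \sqrt{11}}{2 G 2 G} = \frac{8 \sqrt{11}}{4 G^{2}} = 8 \sqrt{11} \frac{1}{4 G^{2}} = \frac{2 \sqrt{11}}{G^{2}}$)
$\sqrt{-7 + 2} + j{\left(b \right)} \left(-4\right) = \sqrt{-7 + 2} + \frac{2 \sqrt{11}}{25} \left(-4\right) = \sqrt{-5} + 2 \sqrt{11} \cdot \frac{1}{25} \left(-4\right) = i \sqrt{5} + \frac{2 \sqrt{11}}{25} \left(-4\right) = i \sqrt{5} - \frac{8 \sqrt{11}}{25} = - \frac{8 \sqrt{11}}{25} + i \sqrt{5}$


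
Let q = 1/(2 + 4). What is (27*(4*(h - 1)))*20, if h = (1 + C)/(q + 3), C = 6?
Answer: 49680/19 ≈ 2614.7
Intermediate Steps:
q = ⅙ (q = 1/6 = ⅙ ≈ 0.16667)
h = 42/19 (h = (1 + 6)/(⅙ + 3) = 7/(19/6) = 7*(6/19) = 42/19 ≈ 2.2105)
(27*(4*(h - 1)))*20 = (27*(4*(42/19 - 1)))*20 = (27*(4*(23/19)))*20 = (27*(92/19))*20 = (2484/19)*20 = 49680/19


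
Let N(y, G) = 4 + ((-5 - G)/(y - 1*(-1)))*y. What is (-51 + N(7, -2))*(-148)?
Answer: 14689/2 ≈ 7344.5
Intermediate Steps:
N(y, G) = 4 + y*(-5 - G)/(1 + y) (N(y, G) = 4 + ((-5 - G)/(y + 1))*y = 4 + ((-5 - G)/(1 + y))*y = 4 + y*(-5 - G)/(1 + y))
(-51 + N(7, -2))*(-148) = (-51 + (4 - 1*7 - 1*(-2)*7)/(1 + 7))*(-148) = (-51 + (4 - 7 + 14)/8)*(-148) = (-51 + (⅛)*11)*(-148) = (-51 + 11/8)*(-148) = -397/8*(-148) = 14689/2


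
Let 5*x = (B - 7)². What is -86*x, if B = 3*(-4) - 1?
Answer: -6880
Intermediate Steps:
B = -13 (B = -12 - 1 = -13)
x = 80 (x = (-13 - 7)²/5 = (⅕)*(-20)² = (⅕)*400 = 80)
-86*x = -86*80 = -6880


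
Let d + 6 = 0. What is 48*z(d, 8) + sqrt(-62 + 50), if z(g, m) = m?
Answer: 384 + 2*I*sqrt(3) ≈ 384.0 + 3.4641*I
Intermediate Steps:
d = -6 (d = -6 + 0 = -6)
48*z(d, 8) + sqrt(-62 + 50) = 48*8 + sqrt(-62 + 50) = 384 + sqrt(-12) = 384 + 2*I*sqrt(3)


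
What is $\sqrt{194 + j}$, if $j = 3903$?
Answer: $\sqrt{4097} \approx 64.008$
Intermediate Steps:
$\sqrt{194 + j} = \sqrt{194 + 3903} = \sqrt{4097}$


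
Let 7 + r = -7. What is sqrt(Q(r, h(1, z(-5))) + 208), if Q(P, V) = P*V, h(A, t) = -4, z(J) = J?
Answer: 2*sqrt(66) ≈ 16.248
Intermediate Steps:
r = -14 (r = -7 - 7 = -14)
sqrt(Q(r, h(1, z(-5))) + 208) = sqrt(-14*(-4) + 208) = sqrt(56 + 208) = sqrt(264) = 2*sqrt(66)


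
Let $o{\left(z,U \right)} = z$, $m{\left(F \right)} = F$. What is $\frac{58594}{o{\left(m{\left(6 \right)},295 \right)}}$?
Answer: $\frac{29297}{3} \approx 9765.7$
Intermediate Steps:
$\frac{58594}{o{\left(m{\left(6 \right)},295 \right)}} = \frac{58594}{6} = 58594 \cdot \frac{1}{6} = \frac{29297}{3}$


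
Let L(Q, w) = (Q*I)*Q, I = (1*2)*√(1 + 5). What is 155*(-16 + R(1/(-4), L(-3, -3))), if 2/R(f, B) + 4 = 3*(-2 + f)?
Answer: -107880/43 ≈ -2508.8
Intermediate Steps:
I = 2*√6 ≈ 4.8990
L(Q, w) = 2*√6*Q² (L(Q, w) = (Q*(2*√6))*Q = (2*Q*√6)*Q = 2*√6*Q²)
R(f, B) = 2/(-10 + 3*f) (R(f, B) = 2/(-4 + 3*(-2 + f)) = 2/(-4 + (-6 + 3*f)) = 2/(-10 + 3*f))
155*(-16 + R(1/(-4), L(-3, -3))) = 155*(-16 + 2/(-10 + 3/(-4))) = 155*(-16 + 2/(-10 + 3*(-¼))) = 155*(-16 + 2/(-10 - ¾)) = 155*(-16 + 2/(-43/4)) = 155*(-16 + 2*(-4/43)) = 155*(-16 - 8/43) = 155*(-696/43) = -107880/43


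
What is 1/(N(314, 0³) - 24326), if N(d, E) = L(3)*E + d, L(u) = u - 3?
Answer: -1/24012 ≈ -4.1646e-5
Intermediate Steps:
L(u) = -3 + u
N(d, E) = d (N(d, E) = (-3 + 3)*E + d = 0*E + d = 0 + d = d)
1/(N(314, 0³) - 24326) = 1/(314 - 24326) = 1/(-24012) = -1/24012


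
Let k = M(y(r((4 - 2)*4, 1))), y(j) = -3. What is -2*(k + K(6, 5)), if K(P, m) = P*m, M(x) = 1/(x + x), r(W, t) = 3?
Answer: -179/3 ≈ -59.667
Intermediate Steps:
M(x) = 1/(2*x)
k = -1/6 (k = (1/2)/(-3) = (1/2)*(-1/3) = -1/6 ≈ -0.16667)
-2*(k + K(6, 5)) = -2*(-1/6 + 6*5) = -2*(-1/6 + 30) = -2*179/6 = -179/3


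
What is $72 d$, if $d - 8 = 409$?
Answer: $30024$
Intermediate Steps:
$d = 417$ ($d = 8 + 409 = 417$)
$72 d = 72 \cdot 417 = 30024$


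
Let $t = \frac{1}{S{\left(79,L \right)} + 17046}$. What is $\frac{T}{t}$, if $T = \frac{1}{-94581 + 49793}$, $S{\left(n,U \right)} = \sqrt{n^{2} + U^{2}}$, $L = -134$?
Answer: $- \frac{8523}{22394} - \frac{\sqrt{24197}}{44788} \approx -0.38407$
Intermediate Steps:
$S{\left(n,U \right)} = \sqrt{U^{2} + n^{2}}$
$T = - \frac{1}{44788}$ ($T = \frac{1}{-44788} = - \frac{1}{44788} \approx -2.2327 \cdot 10^{-5}$)
$t = \frac{1}{17046 + \sqrt{24197}}$ ($t = \frac{1}{\sqrt{\left(-134\right)^{2} + 79^{2}} + 17046} = \frac{1}{\sqrt{17956 + 6241} + 17046} = \frac{1}{\sqrt{24197} + 17046} = \frac{1}{17046 + \sqrt{24197}} \approx 5.8134 \cdot 10^{-5}$)
$\frac{T}{t} = - \frac{1}{44788 \left(\frac{17046}{290541919} - \frac{\sqrt{24197}}{290541919}\right)}$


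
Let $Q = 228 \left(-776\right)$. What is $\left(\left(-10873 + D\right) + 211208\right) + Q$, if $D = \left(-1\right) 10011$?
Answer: $13396$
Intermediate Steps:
$D = -10011$
$Q = -176928$
$\left(\left(-10873 + D\right) + 211208\right) + Q = \left(\left(-10873 - 10011\right) + 211208\right) - 176928 = \left(-20884 + 211208\right) - 176928 = 190324 - 176928 = 13396$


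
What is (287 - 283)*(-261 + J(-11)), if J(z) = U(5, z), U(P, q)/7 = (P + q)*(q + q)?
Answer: 2652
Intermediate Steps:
U(P, q) = 14*q*(P + q) (U(P, q) = 7*((P + q)*(q + q)) = 7*((P + q)*(2*q)) = 7*(2*q*(P + q)) = 14*q*(P + q))
J(z) = 14*z*(5 + z)
(287 - 283)*(-261 + J(-11)) = (287 - 283)*(-261 + 14*(-11)*(5 - 11)) = 4*(-261 + 14*(-11)*(-6)) = 4*(-261 + 924) = 4*663 = 2652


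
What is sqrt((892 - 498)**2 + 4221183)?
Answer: sqrt(4376419) ≈ 2092.0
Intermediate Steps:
sqrt((892 - 498)**2 + 4221183) = sqrt(394**2 + 4221183) = sqrt(155236 + 4221183) = sqrt(4376419)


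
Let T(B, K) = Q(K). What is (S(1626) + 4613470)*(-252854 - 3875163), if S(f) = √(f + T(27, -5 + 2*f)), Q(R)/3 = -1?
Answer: -19044482588990 - 4128017*√1623 ≈ -1.9045e+13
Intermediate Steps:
Q(R) = -3 (Q(R) = 3*(-1) = -3)
T(B, K) = -3
S(f) = √(-3 + f) (S(f) = √(f - 3) = √(-3 + f))
(S(1626) + 4613470)*(-252854 - 3875163) = (√(-3 + 1626) + 4613470)*(-252854 - 3875163) = (√1623 + 4613470)*(-4128017) = (4613470 + √1623)*(-4128017) = -19044482588990 - 4128017*√1623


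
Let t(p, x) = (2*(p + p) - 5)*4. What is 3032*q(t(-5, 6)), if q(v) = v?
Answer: -303200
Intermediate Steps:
t(p, x) = -20 + 16*p (t(p, x) = (2*(2*p) - 5)*4 = (4*p - 5)*4 = (-5 + 4*p)*4 = -20 + 16*p)
3032*q(t(-5, 6)) = 3032*(-20 + 16*(-5)) = 3032*(-20 - 80) = 3032*(-100) = -303200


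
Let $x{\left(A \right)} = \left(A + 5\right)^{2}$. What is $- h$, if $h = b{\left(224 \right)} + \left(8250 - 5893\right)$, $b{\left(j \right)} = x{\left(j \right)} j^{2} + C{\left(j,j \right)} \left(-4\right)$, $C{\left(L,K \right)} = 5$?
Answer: $-2631281953$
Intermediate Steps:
$x{\left(A \right)} = \left(5 + A\right)^{2}$
$b{\left(j \right)} = -20 + j^{2} \left(5 + j\right)^{2}$ ($b{\left(j \right)} = \left(5 + j\right)^{2} j^{2} + 5 \left(-4\right) = j^{2} \left(5 + j\right)^{2} - 20 = -20 + j^{2} \left(5 + j\right)^{2}$)
$h = 2631281953$ ($h = \left(-20 + 224^{2} \left(5 + 224\right)^{2}\right) + \left(8250 - 5893\right) = \left(-20 + 50176 \cdot 229^{2}\right) + \left(8250 - 5893\right) = \left(-20 + 50176 \cdot 52441\right) + 2357 = \left(-20 + 2631279616\right) + 2357 = 2631279596 + 2357 = 2631281953$)
$- h = \left(-1\right) 2631281953 = -2631281953$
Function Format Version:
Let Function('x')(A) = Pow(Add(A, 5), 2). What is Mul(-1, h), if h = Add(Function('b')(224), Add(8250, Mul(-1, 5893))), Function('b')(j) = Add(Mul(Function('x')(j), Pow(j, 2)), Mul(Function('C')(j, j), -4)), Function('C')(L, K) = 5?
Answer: -2631281953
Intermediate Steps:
Function('x')(A) = Pow(Add(5, A), 2)
Function('b')(j) = Add(-20, Mul(Pow(j, 2), Pow(Add(5, j), 2))) (Function('b')(j) = Add(Mul(Pow(Add(5, j), 2), Pow(j, 2)), Mul(5, -4)) = Add(Mul(Pow(j, 2), Pow(Add(5, j), 2)), -20) = Add(-20, Mul(Pow(j, 2), Pow(Add(5, j), 2))))
h = 2631281953 (h = Add(Add(-20, Mul(Pow(224, 2), Pow(Add(5, 224), 2))), Add(8250, Mul(-1, 5893))) = Add(Add(-20, Mul(50176, Pow(229, 2))), Add(8250, -5893)) = Add(Add(-20, Mul(50176, 52441)), 2357) = Add(Add(-20, 2631279616), 2357) = Add(2631279596, 2357) = 2631281953)
Mul(-1, h) = Mul(-1, 2631281953) = -2631281953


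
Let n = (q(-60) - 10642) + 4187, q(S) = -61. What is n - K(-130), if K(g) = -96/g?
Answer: -423588/65 ≈ -6516.7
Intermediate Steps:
n = -6516 (n = (-61 - 10642) + 4187 = -10703 + 4187 = -6516)
n - K(-130) = -6516 - (-96)/(-130) = -6516 - (-96)*(-1)/130 = -6516 - 1*48/65 = -6516 - 48/65 = -423588/65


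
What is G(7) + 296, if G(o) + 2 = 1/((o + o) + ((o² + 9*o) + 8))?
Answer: 39397/134 ≈ 294.01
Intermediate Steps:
G(o) = -2 + 1/(8 + o² + 11*o) (G(o) = -2 + 1/((o + o) + ((o² + 9*o) + 8)) = -2 + 1/(2*o + (8 + o² + 9*o)) = -2 + 1/(8 + o² + 11*o))
G(7) + 296 = (-15 - 22*7 - 2*7²)/(8 + 7² + 11*7) + 296 = (-15 - 154 - 2*49)/(8 + 49 + 77) + 296 = (-15 - 154 - 98)/134 + 296 = (1/134)*(-267) + 296 = -267/134 + 296 = 39397/134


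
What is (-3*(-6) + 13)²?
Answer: 961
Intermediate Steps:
(-3*(-6) + 13)² = (18 + 13)² = 31² = 961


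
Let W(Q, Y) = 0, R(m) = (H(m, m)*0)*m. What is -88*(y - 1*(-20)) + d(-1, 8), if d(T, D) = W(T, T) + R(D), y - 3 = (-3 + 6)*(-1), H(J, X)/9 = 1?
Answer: -1760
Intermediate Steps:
H(J, X) = 9 (H(J, X) = 9*1 = 9)
R(m) = 0 (R(m) = (9*0)*m = 0*m = 0)
y = 0 (y = 3 + (-3 + 6)*(-1) = 3 + 3*(-1) = 3 - 3 = 0)
d(T, D) = 0 (d(T, D) = 0 + 0 = 0)
-88*(y - 1*(-20)) + d(-1, 8) = -88*(0 - 1*(-20)) + 0 = -88*(0 + 20) + 0 = -88*20 + 0 = -1760 + 0 = -1760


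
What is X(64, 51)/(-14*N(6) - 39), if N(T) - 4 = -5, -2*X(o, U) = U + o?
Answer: 23/10 ≈ 2.3000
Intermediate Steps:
X(o, U) = -U/2 - o/2 (X(o, U) = -(U + o)/2 = -U/2 - o/2)
N(T) = -1 (N(T) = 4 - 5 = -1)
X(64, 51)/(-14*N(6) - 39) = (-½*51 - ½*64)/(-14*(-1) - 39) = (-51/2 - 32)/(14 - 39) = -115/2/(-25) = -115/2*(-1/25) = 23/10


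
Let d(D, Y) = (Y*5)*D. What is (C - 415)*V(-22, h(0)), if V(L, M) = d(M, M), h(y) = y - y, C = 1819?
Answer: 0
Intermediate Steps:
d(D, Y) = 5*D*Y (d(D, Y) = (5*Y)*D = 5*D*Y)
h(y) = 0
V(L, M) = 5*M**2 (V(L, M) = 5*M*M = 5*M**2)
(C - 415)*V(-22, h(0)) = (1819 - 415)*(5*0**2) = 1404*(5*0) = 1404*0 = 0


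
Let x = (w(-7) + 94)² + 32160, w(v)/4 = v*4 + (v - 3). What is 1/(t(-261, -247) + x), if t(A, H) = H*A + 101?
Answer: 1/100092 ≈ 9.9908e-6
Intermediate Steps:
w(v) = -12 + 20*v (w(v) = 4*(v*4 + (v - 3)) = 4*(4*v + (-3 + v)) = 4*(-3 + 5*v) = -12 + 20*v)
t(A, H) = 101 + A*H (t(A, H) = A*H + 101 = 101 + A*H)
x = 35524 (x = ((-12 + 20*(-7)) + 94)² + 32160 = ((-12 - 140) + 94)² + 32160 = (-152 + 94)² + 32160 = (-58)² + 32160 = 3364 + 32160 = 35524)
1/(t(-261, -247) + x) = 1/((101 - 261*(-247)) + 35524) = 1/((101 + 64467) + 35524) = 1/(64568 + 35524) = 1/100092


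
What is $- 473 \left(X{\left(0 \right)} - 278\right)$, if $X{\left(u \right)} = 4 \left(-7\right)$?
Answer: $144738$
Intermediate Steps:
$X{\left(u \right)} = -28$
$- 473 \left(X{\left(0 \right)} - 278\right) = - 473 \left(-28 - 278\right) = \left(-473\right) \left(-306\right) = 144738$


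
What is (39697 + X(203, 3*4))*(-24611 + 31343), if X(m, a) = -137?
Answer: 266317920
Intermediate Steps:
(39697 + X(203, 3*4))*(-24611 + 31343) = (39697 - 137)*(-24611 + 31343) = 39560*6732 = 266317920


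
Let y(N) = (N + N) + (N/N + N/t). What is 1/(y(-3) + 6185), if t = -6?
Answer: 2/12361 ≈ 0.00016180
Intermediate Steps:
y(N) = 1 + 11*N/6 (y(N) = (N + N) + (N/N + N/(-6)) = 2*N + (1 + N*(-1/6)) = 2*N + (1 - N/6) = 1 + 11*N/6)
1/(y(-3) + 6185) = 1/((1 + (11/6)*(-3)) + 6185) = 1/((1 - 11/2) + 6185) = 1/(-9/2 + 6185) = 1/(12361/2) = 2/12361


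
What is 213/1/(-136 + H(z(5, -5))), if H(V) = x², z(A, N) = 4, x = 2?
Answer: -28116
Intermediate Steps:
H(V) = 4 (H(V) = 2² = 4)
213/1/(-136 + H(z(5, -5))) = 213/1/(-136 + 4) = 213/1/(-132) = 213/(-1/132) = -132*213 = -28116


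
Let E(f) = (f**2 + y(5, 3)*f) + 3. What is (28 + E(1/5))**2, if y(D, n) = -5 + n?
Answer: 586756/625 ≈ 938.81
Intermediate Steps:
E(f) = 3 + f**2 - 2*f (E(f) = (f**2 + (-5 + 3)*f) + 3 = (f**2 - 2*f) + 3 = 3 + f**2 - 2*f)
(28 + E(1/5))**2 = (28 + (3 + (1/5)**2 - 2/5))**2 = (28 + (3 + (1/5)**2 - 2*1/5))**2 = (28 + (3 + 1/25 - 2/5))**2 = (28 + 66/25)**2 = (766/25)**2 = 586756/625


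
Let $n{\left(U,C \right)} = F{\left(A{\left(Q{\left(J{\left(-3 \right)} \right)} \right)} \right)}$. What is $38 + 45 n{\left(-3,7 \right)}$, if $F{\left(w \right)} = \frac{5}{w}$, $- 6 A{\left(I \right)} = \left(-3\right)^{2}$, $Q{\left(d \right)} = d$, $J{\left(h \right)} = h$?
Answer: $-112$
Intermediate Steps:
$A{\left(I \right)} = - \frac{3}{2}$ ($A{\left(I \right)} = - \frac{\left(-3\right)^{2}}{6} = \left(- \frac{1}{6}\right) 9 = - \frac{3}{2}$)
$n{\left(U,C \right)} = - \frac{10}{3}$ ($n{\left(U,C \right)} = \frac{5}{- \frac{3}{2}} = 5 \left(- \frac{2}{3}\right) = - \frac{10}{3}$)
$38 + 45 n{\left(-3,7 \right)} = 38 + 45 \left(- \frac{10}{3}\right) = 38 - 150 = -112$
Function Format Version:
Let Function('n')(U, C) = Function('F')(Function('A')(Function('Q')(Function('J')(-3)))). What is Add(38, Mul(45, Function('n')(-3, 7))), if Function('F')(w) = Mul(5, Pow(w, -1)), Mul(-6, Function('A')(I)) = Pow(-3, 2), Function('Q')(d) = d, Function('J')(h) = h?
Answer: -112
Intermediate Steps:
Function('A')(I) = Rational(-3, 2) (Function('A')(I) = Mul(Rational(-1, 6), Pow(-3, 2)) = Mul(Rational(-1, 6), 9) = Rational(-3, 2))
Function('n')(U, C) = Rational(-10, 3) (Function('n')(U, C) = Mul(5, Pow(Rational(-3, 2), -1)) = Mul(5, Rational(-2, 3)) = Rational(-10, 3))
Add(38, Mul(45, Function('n')(-3, 7))) = Add(38, Mul(45, Rational(-10, 3))) = Add(38, -150) = -112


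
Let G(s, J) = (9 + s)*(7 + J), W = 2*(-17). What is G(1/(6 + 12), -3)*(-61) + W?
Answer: -20192/9 ≈ -2243.6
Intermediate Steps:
W = -34
G(s, J) = (7 + J)*(9 + s)
G(1/(6 + 12), -3)*(-61) + W = (63 + 7/(6 + 12) + 9*(-3) - 3/(6 + 12))*(-61) - 34 = (63 + 7/18 - 27 - 3/18)*(-61) - 34 = (63 + 7*(1/18) - 27 - 3*1/18)*(-61) - 34 = (63 + 7/18 - 27 - 1/6)*(-61) - 34 = (326/9)*(-61) - 34 = -19886/9 - 34 = -20192/9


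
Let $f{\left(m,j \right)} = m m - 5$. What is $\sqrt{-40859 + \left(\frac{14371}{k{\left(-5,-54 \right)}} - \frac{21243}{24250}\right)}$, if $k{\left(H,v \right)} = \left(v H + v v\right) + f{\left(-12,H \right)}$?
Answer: $\frac{i \sqrt{36872137390}}{950} \approx 202.13 i$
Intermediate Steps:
$f{\left(m,j \right)} = -5 + m^{2}$ ($f{\left(m,j \right)} = m^{2} - 5 = -5 + m^{2}$)
$k{\left(H,v \right)} = 139 + v^{2} + H v$ ($k{\left(H,v \right)} = \left(v H + v v\right) - \left(5 - \left(-12\right)^{2}\right) = \left(H v + v^{2}\right) + \left(-5 + 144\right) = \left(v^{2} + H v\right) + 139 = 139 + v^{2} + H v$)
$\sqrt{-40859 + \left(\frac{14371}{k{\left(-5,-54 \right)}} - \frac{21243}{24250}\right)} = \sqrt{-40859 + \left(\frac{14371}{139 + \left(-54\right)^{2} - -270} - \frac{21243}{24250}\right)} = \sqrt{-40859 + \left(\frac{14371}{139 + 2916 + 270} - \frac{219}{250}\right)} = \sqrt{-40859 - \left(\frac{219}{250} - \frac{14371}{3325}\right)} = \sqrt{-40859 + \left(14371 \cdot \frac{1}{3325} - \frac{219}{250}\right)} = \sqrt{-40859 + \left(\frac{2053}{475} - \frac{219}{250}\right)} = \sqrt{-40859 + \frac{16369}{4750}} = \sqrt{- \frac{194063881}{4750}} = \frac{i \sqrt{36872137390}}{950}$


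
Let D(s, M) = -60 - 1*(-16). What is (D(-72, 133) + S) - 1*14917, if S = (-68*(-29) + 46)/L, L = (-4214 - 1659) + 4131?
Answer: -13032040/871 ≈ -14962.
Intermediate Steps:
D(s, M) = -44 (D(s, M) = -60 + 16 = -44)
L = -1742 (L = -5873 + 4131 = -1742)
S = -1009/871 (S = (-68*(-29) + 46)/(-1742) = (1972 + 46)*(-1/1742) = 2018*(-1/1742) = -1009/871 ≈ -1.1584)
(D(-72, 133) + S) - 1*14917 = (-44 - 1009/871) - 1*14917 = -39333/871 - 14917 = -13032040/871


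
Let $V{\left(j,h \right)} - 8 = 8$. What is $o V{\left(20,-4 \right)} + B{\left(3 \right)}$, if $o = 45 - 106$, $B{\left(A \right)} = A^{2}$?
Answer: $-967$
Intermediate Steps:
$V{\left(j,h \right)} = 16$ ($V{\left(j,h \right)} = 8 + 8 = 16$)
$o = -61$ ($o = 45 - 106 = -61$)
$o V{\left(20,-4 \right)} + B{\left(3 \right)} = \left(-61\right) 16 + 3^{2} = -976 + 9 = -967$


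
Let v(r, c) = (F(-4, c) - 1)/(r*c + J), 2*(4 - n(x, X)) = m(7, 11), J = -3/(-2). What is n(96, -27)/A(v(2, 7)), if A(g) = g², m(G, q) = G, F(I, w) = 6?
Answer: 961/200 ≈ 4.8050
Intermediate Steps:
J = 3/2 (J = -3*(-½) = 3/2 ≈ 1.5000)
n(x, X) = ½ (n(x, X) = 4 - ½*7 = 4 - 7/2 = ½)
v(r, c) = 5/(3/2 + c*r) (v(r, c) = (6 - 1)/(r*c + 3/2) = 5/(c*r + 3/2) = 5/(3/2 + c*r))
n(96, -27)/A(v(2, 7)) = 1/(2*((10/(3 + 2*7*2))²)) = 1/(2*((10/(3 + 28))²)) = 1/(2*((10/31)²)) = 1/(2*(100/961)) = (½)*(961/100) = 961/200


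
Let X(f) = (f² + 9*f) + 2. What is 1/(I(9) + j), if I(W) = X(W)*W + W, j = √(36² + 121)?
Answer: 1485/2203808 - √1417/2203808 ≈ 0.00065675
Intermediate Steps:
j = √1417 (j = √(1296 + 121) = √1417 ≈ 37.643)
X(f) = 2 + f² + 9*f
I(W) = W + W*(2 + W² + 9*W) (I(W) = (2 + W² + 9*W)*W + W = W*(2 + W² + 9*W) + W = W + W*(2 + W² + 9*W))
1/(I(9) + j) = 1/(9*(3 + 9² + 9*9) + √1417) = 1/(9*(3 + 81 + 81) + √1417) = 1/(9*165 + √1417) = 1/(1485 + √1417)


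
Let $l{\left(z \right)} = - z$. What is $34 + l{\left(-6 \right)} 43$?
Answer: $292$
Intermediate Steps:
$34 + l{\left(-6 \right)} 43 = 34 + \left(-1\right) \left(-6\right) 43 = 34 + 6 \cdot 43 = 34 + 258 = 292$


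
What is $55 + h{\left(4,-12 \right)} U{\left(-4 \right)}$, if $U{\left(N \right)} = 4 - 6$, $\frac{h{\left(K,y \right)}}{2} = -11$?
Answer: $99$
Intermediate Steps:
$h{\left(K,y \right)} = -22$ ($h{\left(K,y \right)} = 2 \left(-11\right) = -22$)
$U{\left(N \right)} = -2$ ($U{\left(N \right)} = 4 - 6 = -2$)
$55 + h{\left(4,-12 \right)} U{\left(-4 \right)} = 55 - -44 = 55 + 44 = 99$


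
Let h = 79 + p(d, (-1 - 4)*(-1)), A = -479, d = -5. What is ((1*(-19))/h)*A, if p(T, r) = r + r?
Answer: 9101/89 ≈ 102.26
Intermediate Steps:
p(T, r) = 2*r
h = 89 (h = 79 + 2*((-1 - 4)*(-1)) = 79 + 2*(-5*(-1)) = 79 + 2*5 = 79 + 10 = 89)
((1*(-19))/h)*A = ((1*(-19))/89)*(-479) = -19*1/89*(-479) = -19/89*(-479) = 9101/89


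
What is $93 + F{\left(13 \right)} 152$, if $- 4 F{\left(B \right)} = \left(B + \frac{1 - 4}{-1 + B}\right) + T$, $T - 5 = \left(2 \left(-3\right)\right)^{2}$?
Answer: $- \frac{3899}{2} \approx -1949.5$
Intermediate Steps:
$T = 41$ ($T = 5 + \left(2 \left(-3\right)\right)^{2} = 5 + \left(-6\right)^{2} = 5 + 36 = 41$)
$F{\left(B \right)} = - \frac{41}{4} - \frac{B}{4} + \frac{3}{4 \left(-1 + B\right)}$ ($F{\left(B \right)} = - \frac{\left(B + \frac{1 - 4}{-1 + B}\right) + 41}{4} = - \frac{\left(B - \frac{3}{-1 + B}\right) + 41}{4} = - \frac{41 + B - \frac{3}{-1 + B}}{4} = - \frac{41}{4} - \frac{B}{4} + \frac{3}{4 \left(-1 + B\right)}$)
$93 + F{\left(13 \right)} 152 = 93 + \frac{44 - 13^{2} - 520}{4 \left(-1 + 13\right)} 152 = 93 + \frac{44 - 169 - 520}{4 \cdot 12} \cdot 152 = 93 + \frac{1}{4} \cdot \frac{1}{12} \left(44 - 169 - 520\right) 152 = 93 + \frac{1}{4} \cdot \frac{1}{12} \left(-645\right) 152 = 93 - \frac{4085}{2} = - \frac{3899}{2}$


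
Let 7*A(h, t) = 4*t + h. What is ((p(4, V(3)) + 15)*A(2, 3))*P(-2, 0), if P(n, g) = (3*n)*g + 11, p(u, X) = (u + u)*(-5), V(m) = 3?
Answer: -550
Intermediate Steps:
A(h, t) = h/7 + 4*t/7 (A(h, t) = (4*t + h)/7 = (h + 4*t)/7 = h/7 + 4*t/7)
p(u, X) = -10*u (p(u, X) = (2*u)*(-5) = -10*u)
P(n, g) = 11 + 3*g*n (P(n, g) = 3*g*n + 11 = 11 + 3*g*n)
((p(4, V(3)) + 15)*A(2, 3))*P(-2, 0) = ((-10*4 + 15)*((⅐)*2 + (4/7)*3))*(11 + 3*0*(-2)) = ((-40 + 15)*(2/7 + 12/7))*(11 + 0) = -25*2*11 = -50*11 = -550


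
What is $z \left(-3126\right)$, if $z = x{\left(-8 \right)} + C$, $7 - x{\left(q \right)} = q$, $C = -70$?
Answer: $171930$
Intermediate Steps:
$x{\left(q \right)} = 7 - q$
$z = -55$ ($z = \left(7 - -8\right) - 70 = \left(7 + 8\right) - 70 = 15 - 70 = -55$)
$z \left(-3126\right) = \left(-55\right) \left(-3126\right) = 171930$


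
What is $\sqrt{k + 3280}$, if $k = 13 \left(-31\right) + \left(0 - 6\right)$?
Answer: $3 \sqrt{319} \approx 53.582$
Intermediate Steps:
$k = -409$ ($k = -403 + \left(0 - 6\right) = -403 - 6 = -409$)
$\sqrt{k + 3280} = \sqrt{-409 + 3280} = \sqrt{2871} = 3 \sqrt{319}$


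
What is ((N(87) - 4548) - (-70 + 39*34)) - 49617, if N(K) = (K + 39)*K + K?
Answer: -44372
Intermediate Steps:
N(K) = K + K*(39 + K) (N(K) = (39 + K)*K + K = K*(39 + K) + K = K + K*(39 + K))
((N(87) - 4548) - (-70 + 39*34)) - 49617 = ((87*(40 + 87) - 4548) - (-70 + 39*34)) - 49617 = ((87*127 - 4548) - (-70 + 1326)) - 49617 = ((11049 - 4548) - 1*1256) - 49617 = (6501 - 1256) - 49617 = 5245 - 49617 = -44372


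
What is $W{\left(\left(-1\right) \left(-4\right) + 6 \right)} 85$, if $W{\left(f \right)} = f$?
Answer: $850$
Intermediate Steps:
$W{\left(\left(-1\right) \left(-4\right) + 6 \right)} 85 = \left(\left(-1\right) \left(-4\right) + 6\right) 85 = \left(4 + 6\right) 85 = 10 \cdot 85 = 850$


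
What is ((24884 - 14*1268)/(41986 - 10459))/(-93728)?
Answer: -1783/738740664 ≈ -2.4136e-6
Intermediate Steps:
((24884 - 14*1268)/(41986 - 10459))/(-93728) = ((24884 - 17752)/31527)*(-1/93728) = (7132*(1/31527))*(-1/93728) = (7132/31527)*(-1/93728) = -1783/738740664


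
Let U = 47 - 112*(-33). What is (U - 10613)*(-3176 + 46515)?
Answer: -297738930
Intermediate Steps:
U = 3743 (U = 47 + 3696 = 3743)
(U - 10613)*(-3176 + 46515) = (3743 - 10613)*(-3176 + 46515) = -6870*43339 = -297738930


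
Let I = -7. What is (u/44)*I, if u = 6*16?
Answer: -168/11 ≈ -15.273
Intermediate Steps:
u = 96
(u/44)*I = (96/44)*(-7) = (96*(1/44))*(-7) = (24/11)*(-7) = -168/11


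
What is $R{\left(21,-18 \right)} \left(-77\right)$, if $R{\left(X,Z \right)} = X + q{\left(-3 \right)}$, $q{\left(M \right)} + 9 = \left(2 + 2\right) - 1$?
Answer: $-1155$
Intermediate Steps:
$q{\left(M \right)} = -6$ ($q{\left(M \right)} = -9 + \left(\left(2 + 2\right) - 1\right) = -9 + \left(4 - 1\right) = -9 + 3 = -6$)
$R{\left(X,Z \right)} = -6 + X$ ($R{\left(X,Z \right)} = X - 6 = -6 + X$)
$R{\left(21,-18 \right)} \left(-77\right) = \left(-6 + 21\right) \left(-77\right) = 15 \left(-77\right) = -1155$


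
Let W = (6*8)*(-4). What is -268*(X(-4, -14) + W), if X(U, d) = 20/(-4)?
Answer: 52796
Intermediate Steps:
X(U, d) = -5 (X(U, d) = 20*(-¼) = -5)
W = -192 (W = 48*(-4) = -192)
-268*(X(-4, -14) + W) = -268*(-5 - 192) = -268*(-197) = 52796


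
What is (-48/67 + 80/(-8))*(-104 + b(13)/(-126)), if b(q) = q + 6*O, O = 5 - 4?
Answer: 4711157/4221 ≈ 1116.1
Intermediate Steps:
O = 1
b(q) = 6 + q (b(q) = q + 6*1 = q + 6 = 6 + q)
(-48/67 + 80/(-8))*(-104 + b(13)/(-126)) = (-48/67 + 80/(-8))*(-104 + (6 + 13)/(-126)) = (-48*1/67 + 80*(-⅛))*(-104 + 19*(-1/126)) = (-48/67 - 10)*(-104 - 19/126) = -718/67*(-13123/126) = 4711157/4221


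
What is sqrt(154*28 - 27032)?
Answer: 8*I*sqrt(355) ≈ 150.73*I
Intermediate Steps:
sqrt(154*28 - 27032) = sqrt(4312 - 27032) = sqrt(-22720) = 8*I*sqrt(355)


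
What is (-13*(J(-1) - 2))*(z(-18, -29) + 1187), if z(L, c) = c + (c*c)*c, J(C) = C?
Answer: -906009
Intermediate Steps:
z(L, c) = c + c³ (z(L, c) = c + c²*c = c + c³)
(-13*(J(-1) - 2))*(z(-18, -29) + 1187) = (-13*(-1 - 2))*((-29 + (-29)³) + 1187) = (-13*(-3))*((-29 - 24389) + 1187) = 39*(-24418 + 1187) = 39*(-23231) = -906009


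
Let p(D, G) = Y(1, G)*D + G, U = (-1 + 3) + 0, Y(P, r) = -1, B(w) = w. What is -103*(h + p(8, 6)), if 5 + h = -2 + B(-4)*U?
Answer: 1751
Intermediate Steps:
U = 2 (U = 2 + 0 = 2)
p(D, G) = G - D (p(D, G) = -D + G = G - D)
h = -15 (h = -5 + (-2 - 4*2) = -5 + (-2 - 8) = -5 - 10 = -15)
-103*(h + p(8, 6)) = -103*(-15 + (6 - 1*8)) = -103*(-15 + (6 - 8)) = -103*(-15 - 2) = -103*(-17) = 1751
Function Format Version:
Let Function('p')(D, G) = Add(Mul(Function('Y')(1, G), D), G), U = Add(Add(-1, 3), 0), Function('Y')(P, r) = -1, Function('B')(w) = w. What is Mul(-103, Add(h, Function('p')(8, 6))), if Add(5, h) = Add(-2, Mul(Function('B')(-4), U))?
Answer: 1751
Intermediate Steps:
U = 2 (U = Add(2, 0) = 2)
Function('p')(D, G) = Add(G, Mul(-1, D)) (Function('p')(D, G) = Add(Mul(-1, D), G) = Add(G, Mul(-1, D)))
h = -15 (h = Add(-5, Add(-2, Mul(-4, 2))) = Add(-5, Add(-2, -8)) = Add(-5, -10) = -15)
Mul(-103, Add(h, Function('p')(8, 6))) = Mul(-103, Add(-15, Add(6, Mul(-1, 8)))) = Mul(-103, Add(-15, Add(6, -8))) = Mul(-103, Add(-15, -2)) = Mul(-103, -17) = 1751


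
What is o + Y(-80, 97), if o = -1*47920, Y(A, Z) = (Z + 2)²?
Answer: -38119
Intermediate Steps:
Y(A, Z) = (2 + Z)²
o = -47920
o + Y(-80, 97) = -47920 + (2 + 97)² = -47920 + 99² = -47920 + 9801 = -38119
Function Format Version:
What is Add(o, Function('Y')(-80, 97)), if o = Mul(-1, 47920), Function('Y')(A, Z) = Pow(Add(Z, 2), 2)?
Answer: -38119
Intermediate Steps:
Function('Y')(A, Z) = Pow(Add(2, Z), 2)
o = -47920
Add(o, Function('Y')(-80, 97)) = Add(-47920, Pow(Add(2, 97), 2)) = Add(-47920, Pow(99, 2)) = Add(-47920, 9801) = -38119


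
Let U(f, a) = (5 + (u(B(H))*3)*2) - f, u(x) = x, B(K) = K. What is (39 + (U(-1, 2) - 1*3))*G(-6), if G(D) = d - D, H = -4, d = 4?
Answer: 180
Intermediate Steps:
G(D) = 4 - D
U(f, a) = -19 - f (U(f, a) = (5 - 4*3*2) - f = (5 - 12*2) - f = (5 - 24) - f = -19 - f)
(39 + (U(-1, 2) - 1*3))*G(-6) = (39 + ((-19 - 1*(-1)) - 1*3))*(4 - 1*(-6)) = (39 + ((-19 + 1) - 3))*(4 + 6) = (39 + (-18 - 3))*10 = (39 - 21)*10 = 18*10 = 180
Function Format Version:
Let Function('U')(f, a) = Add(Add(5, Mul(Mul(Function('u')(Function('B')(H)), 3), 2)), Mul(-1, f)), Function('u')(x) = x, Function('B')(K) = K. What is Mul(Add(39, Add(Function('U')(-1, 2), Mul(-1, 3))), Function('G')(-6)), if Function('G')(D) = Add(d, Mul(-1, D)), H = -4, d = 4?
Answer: 180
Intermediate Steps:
Function('G')(D) = Add(4, Mul(-1, D))
Function('U')(f, a) = Add(-19, Mul(-1, f)) (Function('U')(f, a) = Add(Add(5, Mul(Mul(-4, 3), 2)), Mul(-1, f)) = Add(Add(5, Mul(-12, 2)), Mul(-1, f)) = Add(Add(5, -24), Mul(-1, f)) = Add(-19, Mul(-1, f)))
Mul(Add(39, Add(Function('U')(-1, 2), Mul(-1, 3))), Function('G')(-6)) = Mul(Add(39, Add(Add(-19, Mul(-1, -1)), Mul(-1, 3))), Add(4, Mul(-1, -6))) = Mul(Add(39, Add(Add(-19, 1), -3)), Add(4, 6)) = Mul(Add(39, Add(-18, -3)), 10) = Mul(Add(39, -21), 10) = Mul(18, 10) = 180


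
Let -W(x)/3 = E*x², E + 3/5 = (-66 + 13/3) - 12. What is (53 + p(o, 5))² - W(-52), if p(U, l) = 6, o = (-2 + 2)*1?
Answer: -2994851/5 ≈ -5.9897e+5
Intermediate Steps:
o = 0 (o = 0*1 = 0)
E = -1114/15 (E = -⅗ + ((-66 + 13/3) - 12) = -⅗ + (-185/3 - 12) = -⅗ - 221/3 = -1114/15 ≈ -74.267)
W(x) = 1114*x²/5 (W(x) = -(-1114)*x²/5 = 1114*x²/5)
(53 + p(o, 5))² - W(-52) = (53 + 6)² - 1114*(-52)²/5 = 59² - 1114*2704/5 = 3481 - 1*3012256/5 = 3481 - 3012256/5 = -2994851/5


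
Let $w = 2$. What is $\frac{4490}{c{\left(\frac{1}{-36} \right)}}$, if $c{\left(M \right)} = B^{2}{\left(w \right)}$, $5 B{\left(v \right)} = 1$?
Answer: $112250$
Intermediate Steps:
$B{\left(v \right)} = \frac{1}{5}$ ($B{\left(v \right)} = \frac{1}{5} \cdot 1 = \frac{1}{5}$)
$c{\left(M \right)} = \frac{1}{25}$ ($c{\left(M \right)} = \left(\frac{1}{5}\right)^{2} = \frac{1}{25}$)
$\frac{4490}{c{\left(\frac{1}{-36} \right)}} = 4490 \frac{1}{\frac{1}{25}} = 4490 \cdot 25 = 112250$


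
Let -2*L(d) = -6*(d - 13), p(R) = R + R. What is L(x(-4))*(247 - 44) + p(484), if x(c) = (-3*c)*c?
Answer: -36181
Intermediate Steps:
p(R) = 2*R
x(c) = -3*c²
L(d) = -39 + 3*d (L(d) = -(-3)*(d - 13) = -(-3)*(-13 + d) = -(78 - 6*d)/2 = -39 + 3*d)
L(x(-4))*(247 - 44) + p(484) = (-39 + 3*(-3*(-4)²))*(247 - 44) + 2*484 = (-39 + 3*(-3*16))*203 + 968 = (-39 + 3*(-48))*203 + 968 = (-39 - 144)*203 + 968 = -183*203 + 968 = -37149 + 968 = -36181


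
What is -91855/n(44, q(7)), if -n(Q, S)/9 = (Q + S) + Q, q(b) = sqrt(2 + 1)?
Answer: 8083240/69669 - 91855*sqrt(3)/69669 ≈ 113.74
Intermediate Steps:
q(b) = sqrt(3)
n(Q, S) = -18*Q - 9*S (n(Q, S) = -9*((Q + S) + Q) = -9*(S + 2*Q) = -18*Q - 9*S)
-91855/n(44, q(7)) = -91855/(-18*44 - 9*sqrt(3)) = -91855/(-792 - 9*sqrt(3))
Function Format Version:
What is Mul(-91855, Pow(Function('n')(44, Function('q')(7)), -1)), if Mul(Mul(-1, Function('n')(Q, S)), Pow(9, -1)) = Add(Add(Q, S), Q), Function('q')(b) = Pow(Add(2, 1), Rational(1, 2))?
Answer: Add(Rational(8083240, 69669), Mul(Rational(-91855, 69669), Pow(3, Rational(1, 2)))) ≈ 113.74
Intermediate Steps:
Function('q')(b) = Pow(3, Rational(1, 2))
Function('n')(Q, S) = Add(Mul(-18, Q), Mul(-9, S)) (Function('n')(Q, S) = Mul(-9, Add(Add(Q, S), Q)) = Mul(-9, Add(S, Mul(2, Q))) = Add(Mul(-18, Q), Mul(-9, S)))
Mul(-91855, Pow(Function('n')(44, Function('q')(7)), -1)) = Mul(-91855, Pow(Add(Mul(-18, 44), Mul(-9, Pow(3, Rational(1, 2)))), -1)) = Mul(-91855, Pow(Add(-792, Mul(-9, Pow(3, Rational(1, 2)))), -1))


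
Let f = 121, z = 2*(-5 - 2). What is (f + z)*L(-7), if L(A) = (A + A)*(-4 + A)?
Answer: 16478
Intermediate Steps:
z = -14 (z = 2*(-7) = -14)
L(A) = 2*A*(-4 + A) (L(A) = (2*A)*(-4 + A) = 2*A*(-4 + A))
(f + z)*L(-7) = (121 - 14)*(2*(-7)*(-4 - 7)) = 107*(2*(-7)*(-11)) = 107*154 = 16478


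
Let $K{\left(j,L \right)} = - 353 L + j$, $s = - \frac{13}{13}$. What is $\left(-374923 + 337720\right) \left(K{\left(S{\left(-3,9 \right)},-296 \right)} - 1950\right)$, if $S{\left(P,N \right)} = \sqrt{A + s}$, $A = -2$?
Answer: $-3814721214 - 37203 i \sqrt{3} \approx -3.8147 \cdot 10^{9} - 64438.0 i$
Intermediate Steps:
$s = -1$ ($s = \left(-13\right) \frac{1}{13} = -1$)
$S{\left(P,N \right)} = i \sqrt{3}$ ($S{\left(P,N \right)} = \sqrt{-2 - 1} = \sqrt{-3} = i \sqrt{3}$)
$K{\left(j,L \right)} = j - 353 L$
$\left(-374923 + 337720\right) \left(K{\left(S{\left(-3,9 \right)},-296 \right)} - 1950\right) = \left(-374923 + 337720\right) \left(\left(i \sqrt{3} - -104488\right) - 1950\right) = - 37203 \left(\left(i \sqrt{3} + 104488\right) - 1950\right) = - 37203 \left(\left(104488 + i \sqrt{3}\right) - 1950\right) = - 37203 \left(102538 + i \sqrt{3}\right) = -3814721214 - 37203 i \sqrt{3}$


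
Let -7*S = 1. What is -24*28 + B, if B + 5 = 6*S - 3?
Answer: -4766/7 ≈ -680.86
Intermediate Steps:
S = -1/7 (S = -1/7*1 = -1/7 ≈ -0.14286)
B = -62/7 (B = -5 + (6*(-1/7) - 3) = -5 + (-6/7 - 3) = -5 - 27/7 = -62/7 ≈ -8.8571)
-24*28 + B = -24*28 - 62/7 = -672 - 62/7 = -4766/7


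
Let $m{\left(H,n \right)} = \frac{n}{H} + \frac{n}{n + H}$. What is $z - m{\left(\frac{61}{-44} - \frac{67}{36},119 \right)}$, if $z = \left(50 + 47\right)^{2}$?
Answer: $\frac{139184519165}{14736917} \approx 9444.6$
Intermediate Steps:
$m{\left(H,n \right)} = \frac{n}{H} + \frac{n}{H + n}$
$z = 9409$ ($z = 97^{2} = 9409$)
$z - m{\left(\frac{61}{-44} - \frac{67}{36},119 \right)} = 9409 - \frac{119 \left(119 + 2 \left(\frac{61}{-44} - \frac{67}{36}\right)\right)}{\left(\frac{61}{-44} - \frac{67}{36}\right) \left(\left(\frac{61}{-44} - \frac{67}{36}\right) + 119\right)} = 9409 - \frac{119 \left(119 + 2 \left(61 \left(- \frac{1}{44}\right) - \frac{67}{36}\right)\right)}{\left(61 \left(- \frac{1}{44}\right) - \frac{67}{36}\right) \left(\left(61 \left(- \frac{1}{44}\right) - \frac{67}{36}\right) + 119\right)} = 9409 - \frac{119 \left(119 + 2 \left(- \frac{61}{44} - \frac{67}{36}\right)\right)}{\left(- \frac{61}{44} - \frac{67}{36}\right) \left(\left(- \frac{61}{44} - \frac{67}{36}\right) + 119\right)} = 9409 - \frac{119 \left(119 + 2 \left(- \frac{643}{198}\right)\right)}{\left(- \frac{643}{198}\right) \left(- \frac{643}{198} + 119\right)} = 9409 - 119 \left(- \frac{198}{643}\right) \frac{1}{\frac{22919}{198}} \left(119 - \frac{643}{99}\right) = 9409 - 119 \left(- \frac{198}{643}\right) \frac{198}{22919} \cdot \frac{11138}{99} = 9409 - - \frac{524867112}{14736917} = 9409 + \frac{524867112}{14736917} = \frac{139184519165}{14736917}$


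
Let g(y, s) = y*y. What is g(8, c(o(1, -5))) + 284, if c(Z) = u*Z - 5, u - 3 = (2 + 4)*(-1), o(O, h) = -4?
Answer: 348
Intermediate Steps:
u = -3 (u = 3 + (2 + 4)*(-1) = 3 + 6*(-1) = 3 - 6 = -3)
c(Z) = -5 - 3*Z (c(Z) = -3*Z - 5 = -5 - 3*Z)
g(y, s) = y²
g(8, c(o(1, -5))) + 284 = 8² + 284 = 64 + 284 = 348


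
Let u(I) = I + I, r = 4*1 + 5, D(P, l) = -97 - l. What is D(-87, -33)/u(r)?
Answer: -32/9 ≈ -3.5556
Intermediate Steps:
r = 9 (r = 4 + 5 = 9)
u(I) = 2*I
D(-87, -33)/u(r) = (-97 - 1*(-33))/((2*9)) = (-97 + 33)/18 = -64*1/18 = -32/9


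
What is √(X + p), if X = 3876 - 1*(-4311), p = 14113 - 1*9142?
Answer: 3*√1462 ≈ 114.71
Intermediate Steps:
p = 4971 (p = 14113 - 9142 = 4971)
X = 8187 (X = 3876 + 4311 = 8187)
√(X + p) = √(8187 + 4971) = √13158 = 3*√1462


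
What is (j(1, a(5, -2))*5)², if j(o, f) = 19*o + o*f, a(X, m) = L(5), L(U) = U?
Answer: 14400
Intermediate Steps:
a(X, m) = 5
j(o, f) = 19*o + f*o
(j(1, a(5, -2))*5)² = ((1*(19 + 5))*5)² = ((1*24)*5)² = (24*5)² = 120² = 14400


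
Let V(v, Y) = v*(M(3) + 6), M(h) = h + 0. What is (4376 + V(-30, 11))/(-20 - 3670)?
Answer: -2053/1845 ≈ -1.1127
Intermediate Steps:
M(h) = h
V(v, Y) = 9*v (V(v, Y) = v*(3 + 6) = v*9 = 9*v)
(4376 + V(-30, 11))/(-20 - 3670) = (4376 + 9*(-30))/(-20 - 3670) = (4376 - 270)/(-3690) = 4106*(-1/3690) = -2053/1845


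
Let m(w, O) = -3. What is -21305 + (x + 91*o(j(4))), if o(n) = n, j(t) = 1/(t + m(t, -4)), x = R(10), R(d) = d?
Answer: -21204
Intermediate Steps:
x = 10
j(t) = 1/(-3 + t) (j(t) = 1/(t - 3) = 1/(-3 + t))
-21305 + (x + 91*o(j(4))) = -21305 + (10 + 91/(-3 + 4)) = -21305 + (10 + 91/1) = -21305 + (10 + 91*1) = -21305 + (10 + 91) = -21305 + 101 = -21204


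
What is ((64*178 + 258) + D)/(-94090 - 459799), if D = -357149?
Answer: 49357/79127 ≈ 0.62377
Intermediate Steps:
((64*178 + 258) + D)/(-94090 - 459799) = ((64*178 + 258) - 357149)/(-94090 - 459799) = ((11392 + 258) - 357149)/(-553889) = (11650 - 357149)*(-1/553889) = -345499*(-1/553889) = 49357/79127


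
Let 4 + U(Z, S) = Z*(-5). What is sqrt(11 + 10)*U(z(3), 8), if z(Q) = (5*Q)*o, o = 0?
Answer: -4*sqrt(21) ≈ -18.330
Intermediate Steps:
z(Q) = 0 (z(Q) = (5*Q)*0 = 0)
U(Z, S) = -4 - 5*Z (U(Z, S) = -4 + Z*(-5) = -4 - 5*Z)
sqrt(11 + 10)*U(z(3), 8) = sqrt(11 + 10)*(-4 - 5*0) = sqrt(21)*(-4 + 0) = sqrt(21)*(-4) = -4*sqrt(21)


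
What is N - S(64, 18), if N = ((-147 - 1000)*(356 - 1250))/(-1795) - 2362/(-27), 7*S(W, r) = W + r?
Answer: -168099602/339255 ≈ -495.50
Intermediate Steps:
S(W, r) = W/7 + r/7 (S(W, r) = (W + r)/7 = W/7 + r/7)
N = -23446496/48465 (N = -1147*(-894)*(-1/1795) - 2362*(-1/27) = 1025418*(-1/1795) + 2362/27 = -1025418/1795 + 2362/27 = -23446496/48465 ≈ -483.78)
N - S(64, 18) = -23446496/48465 - ((1/7)*64 + (1/7)*18) = -23446496/48465 - (64/7 + 18/7) = -23446496/48465 - 1*82/7 = -23446496/48465 - 82/7 = -168099602/339255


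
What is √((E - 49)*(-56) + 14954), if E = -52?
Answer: 3*√2290 ≈ 143.56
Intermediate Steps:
√((E - 49)*(-56) + 14954) = √((-52 - 49)*(-56) + 14954) = √(-101*(-56) + 14954) = √(5656 + 14954) = √20610 = 3*√2290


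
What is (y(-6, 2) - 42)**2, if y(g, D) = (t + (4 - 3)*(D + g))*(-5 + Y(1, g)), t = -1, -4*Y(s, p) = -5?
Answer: 8649/16 ≈ 540.56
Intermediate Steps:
Y(s, p) = 5/4 (Y(s, p) = -1/4*(-5) = 5/4)
y(g, D) = 15/4 - 15*D/4 - 15*g/4 (y(g, D) = (-1 + (4 - 3)*(D + g))*(-5 + 5/4) = (-1 + 1*(D + g))*(-15/4) = (-1 + (D + g))*(-15/4) = (-1 + D + g)*(-15/4) = 15/4 - 15*D/4 - 15*g/4)
(y(-6, 2) - 42)**2 = ((15/4 - 15/4*2 - 15/4*(-6)) - 42)**2 = ((15/4 - 15/2 + 45/2) - 42)**2 = (75/4 - 42)**2 = (-93/4)**2 = 8649/16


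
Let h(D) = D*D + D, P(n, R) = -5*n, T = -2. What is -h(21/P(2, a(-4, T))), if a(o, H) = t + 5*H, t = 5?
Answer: -231/100 ≈ -2.3100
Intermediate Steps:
a(o, H) = 5 + 5*H
h(D) = D + D² (h(D) = D² + D = D + D²)
-h(21/P(2, a(-4, T))) = -21/((-5*2))*(1 + 21/((-5*2))) = -21/(-10)*(1 + 21/(-10)) = -21*(-⅒)*(1 + 21*(-⅒)) = -(-21)*(1 - 21/10)/10 = -(-21)*(-11)/(10*10) = -1*231/100 = -231/100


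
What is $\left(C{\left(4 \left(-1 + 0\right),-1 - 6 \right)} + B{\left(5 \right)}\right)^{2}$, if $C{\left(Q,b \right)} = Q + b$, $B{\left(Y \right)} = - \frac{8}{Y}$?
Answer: $\frac{3969}{25} \approx 158.76$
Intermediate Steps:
$\left(C{\left(4 \left(-1 + 0\right),-1 - 6 \right)} + B{\left(5 \right)}\right)^{2} = \left(\left(4 \left(-1 + 0\right) - 7\right) - \frac{8}{5}\right)^{2} = \left(\left(4 \left(-1\right) - 7\right) - \frac{8}{5}\right)^{2} = \left(\left(-4 - 7\right) - \frac{8}{5}\right)^{2} = \left(-11 - \frac{8}{5}\right)^{2} = \left(- \frac{63}{5}\right)^{2} = \frac{3969}{25}$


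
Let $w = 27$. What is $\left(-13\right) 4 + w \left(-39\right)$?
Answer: $-1105$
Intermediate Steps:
$\left(-13\right) 4 + w \left(-39\right) = \left(-13\right) 4 + 27 \left(-39\right) = -52 - 1053 = -1105$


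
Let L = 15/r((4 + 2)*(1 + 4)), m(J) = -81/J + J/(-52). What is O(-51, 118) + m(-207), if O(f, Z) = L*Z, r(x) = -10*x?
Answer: -9137/5980 ≈ -1.5279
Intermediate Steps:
m(J) = -81/J - J/52 (m(J) = -81/J + J*(-1/52) = -81/J - J/52)
L = -1/20 (L = 15/((-10*(4 + 2)*(1 + 4))) = 15/((-60*5)) = 15/((-10*30)) = 15/(-300) = 15*(-1/300) = -1/20 ≈ -0.050000)
O(f, Z) = -Z/20
O(-51, 118) + m(-207) = -1/20*118 + (-81/(-207) - 1/52*(-207)) = -59/10 + (-81*(-1/207) + 207/52) = -59/10 + (9/23 + 207/52) = -59/10 + 5229/1196 = -9137/5980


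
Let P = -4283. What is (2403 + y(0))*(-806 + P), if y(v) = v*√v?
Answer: -12228867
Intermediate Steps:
y(v) = v^(3/2)
(2403 + y(0))*(-806 + P) = (2403 + 0^(3/2))*(-806 - 4283) = (2403 + 0)*(-5089) = 2403*(-5089) = -12228867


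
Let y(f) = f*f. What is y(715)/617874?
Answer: 511225/617874 ≈ 0.82739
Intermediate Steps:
y(f) = f²
y(715)/617874 = 715²/617874 = 511225*(1/617874) = 511225/617874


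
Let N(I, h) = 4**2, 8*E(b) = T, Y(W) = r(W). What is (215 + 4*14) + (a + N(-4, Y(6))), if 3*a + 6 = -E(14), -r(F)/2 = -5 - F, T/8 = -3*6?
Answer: 291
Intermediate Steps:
T = -144 (T = 8*(-3*6) = 8*(-18) = -144)
r(F) = 10 + 2*F (r(F) = -2*(-5 - F) = 10 + 2*F)
Y(W) = 10 + 2*W
E(b) = -18 (E(b) = (1/8)*(-144) = -18)
N(I, h) = 16
a = 4 (a = -2 + (-1*(-18))/3 = -2 + (1/3)*18 = -2 + 6 = 4)
(215 + 4*14) + (a + N(-4, Y(6))) = (215 + 4*14) + (4 + 16) = (215 + 56) + 20 = 271 + 20 = 291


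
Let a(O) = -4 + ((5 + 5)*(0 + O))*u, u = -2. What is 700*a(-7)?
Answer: 95200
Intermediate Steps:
a(O) = -4 - 20*O (a(O) = -4 + ((5 + 5)*(0 + O))*(-2) = -4 + (10*O)*(-2) = -4 - 20*O)
700*a(-7) = 700*(-4 - 20*(-7)) = 700*(-4 + 140) = 700*136 = 95200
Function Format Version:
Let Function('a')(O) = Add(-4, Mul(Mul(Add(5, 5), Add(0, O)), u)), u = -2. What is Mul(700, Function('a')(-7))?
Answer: 95200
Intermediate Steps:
Function('a')(O) = Add(-4, Mul(-20, O)) (Function('a')(O) = Add(-4, Mul(Mul(Add(5, 5), Add(0, O)), -2)) = Add(-4, Mul(Mul(10, O), -2)) = Add(-4, Mul(-20, O)))
Mul(700, Function('a')(-7)) = Mul(700, Add(-4, Mul(-20, -7))) = Mul(700, Add(-4, 140)) = Mul(700, 136) = 95200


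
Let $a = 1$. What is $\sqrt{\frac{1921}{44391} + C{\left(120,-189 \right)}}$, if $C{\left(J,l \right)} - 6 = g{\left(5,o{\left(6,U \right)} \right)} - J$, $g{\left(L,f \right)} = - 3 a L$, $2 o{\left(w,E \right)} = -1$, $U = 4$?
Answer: $\frac{i \sqrt{254117078538}}{44391} \approx 11.356 i$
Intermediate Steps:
$o{\left(w,E \right)} = - \frac{1}{2}$ ($o{\left(w,E \right)} = \frac{1}{2} \left(-1\right) = - \frac{1}{2}$)
$g{\left(L,f \right)} = - 3 L$ ($g{\left(L,f \right)} = \left(-3\right) 1 L = - 3 L$)
$C{\left(J,l \right)} = -9 - J$ ($C{\left(J,l \right)} = 6 - \left(15 + J\right) = -9 - J$)
$\sqrt{\frac{1921}{44391} + C{\left(120,-189 \right)}} = \sqrt{\frac{1921}{44391} - 129} = \sqrt{- \frac{5724518}{44391}} = \frac{i \sqrt{254117078538}}{44391}$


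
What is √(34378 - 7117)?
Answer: 3*√3029 ≈ 165.11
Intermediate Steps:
√(34378 - 7117) = √27261 = 3*√3029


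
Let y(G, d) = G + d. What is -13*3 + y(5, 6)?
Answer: -28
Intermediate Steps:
-13*3 + y(5, 6) = -13*3 + (5 + 6) = -39 + 11 = -28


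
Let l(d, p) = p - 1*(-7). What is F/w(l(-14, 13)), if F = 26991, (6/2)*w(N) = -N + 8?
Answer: -26991/4 ≈ -6747.8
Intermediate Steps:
l(d, p) = 7 + p (l(d, p) = p + 7 = 7 + p)
w(N) = 8/3 - N/3 (w(N) = (-N + 8)/3 = (8 - N)/3 = 8/3 - N/3)
F/w(l(-14, 13)) = 26991/(8/3 - (7 + 13)/3) = 26991/(8/3 - ⅓*20) = 26991/(8/3 - 20/3) = 26991/(-4) = 26991*(-¼) = -26991/4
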